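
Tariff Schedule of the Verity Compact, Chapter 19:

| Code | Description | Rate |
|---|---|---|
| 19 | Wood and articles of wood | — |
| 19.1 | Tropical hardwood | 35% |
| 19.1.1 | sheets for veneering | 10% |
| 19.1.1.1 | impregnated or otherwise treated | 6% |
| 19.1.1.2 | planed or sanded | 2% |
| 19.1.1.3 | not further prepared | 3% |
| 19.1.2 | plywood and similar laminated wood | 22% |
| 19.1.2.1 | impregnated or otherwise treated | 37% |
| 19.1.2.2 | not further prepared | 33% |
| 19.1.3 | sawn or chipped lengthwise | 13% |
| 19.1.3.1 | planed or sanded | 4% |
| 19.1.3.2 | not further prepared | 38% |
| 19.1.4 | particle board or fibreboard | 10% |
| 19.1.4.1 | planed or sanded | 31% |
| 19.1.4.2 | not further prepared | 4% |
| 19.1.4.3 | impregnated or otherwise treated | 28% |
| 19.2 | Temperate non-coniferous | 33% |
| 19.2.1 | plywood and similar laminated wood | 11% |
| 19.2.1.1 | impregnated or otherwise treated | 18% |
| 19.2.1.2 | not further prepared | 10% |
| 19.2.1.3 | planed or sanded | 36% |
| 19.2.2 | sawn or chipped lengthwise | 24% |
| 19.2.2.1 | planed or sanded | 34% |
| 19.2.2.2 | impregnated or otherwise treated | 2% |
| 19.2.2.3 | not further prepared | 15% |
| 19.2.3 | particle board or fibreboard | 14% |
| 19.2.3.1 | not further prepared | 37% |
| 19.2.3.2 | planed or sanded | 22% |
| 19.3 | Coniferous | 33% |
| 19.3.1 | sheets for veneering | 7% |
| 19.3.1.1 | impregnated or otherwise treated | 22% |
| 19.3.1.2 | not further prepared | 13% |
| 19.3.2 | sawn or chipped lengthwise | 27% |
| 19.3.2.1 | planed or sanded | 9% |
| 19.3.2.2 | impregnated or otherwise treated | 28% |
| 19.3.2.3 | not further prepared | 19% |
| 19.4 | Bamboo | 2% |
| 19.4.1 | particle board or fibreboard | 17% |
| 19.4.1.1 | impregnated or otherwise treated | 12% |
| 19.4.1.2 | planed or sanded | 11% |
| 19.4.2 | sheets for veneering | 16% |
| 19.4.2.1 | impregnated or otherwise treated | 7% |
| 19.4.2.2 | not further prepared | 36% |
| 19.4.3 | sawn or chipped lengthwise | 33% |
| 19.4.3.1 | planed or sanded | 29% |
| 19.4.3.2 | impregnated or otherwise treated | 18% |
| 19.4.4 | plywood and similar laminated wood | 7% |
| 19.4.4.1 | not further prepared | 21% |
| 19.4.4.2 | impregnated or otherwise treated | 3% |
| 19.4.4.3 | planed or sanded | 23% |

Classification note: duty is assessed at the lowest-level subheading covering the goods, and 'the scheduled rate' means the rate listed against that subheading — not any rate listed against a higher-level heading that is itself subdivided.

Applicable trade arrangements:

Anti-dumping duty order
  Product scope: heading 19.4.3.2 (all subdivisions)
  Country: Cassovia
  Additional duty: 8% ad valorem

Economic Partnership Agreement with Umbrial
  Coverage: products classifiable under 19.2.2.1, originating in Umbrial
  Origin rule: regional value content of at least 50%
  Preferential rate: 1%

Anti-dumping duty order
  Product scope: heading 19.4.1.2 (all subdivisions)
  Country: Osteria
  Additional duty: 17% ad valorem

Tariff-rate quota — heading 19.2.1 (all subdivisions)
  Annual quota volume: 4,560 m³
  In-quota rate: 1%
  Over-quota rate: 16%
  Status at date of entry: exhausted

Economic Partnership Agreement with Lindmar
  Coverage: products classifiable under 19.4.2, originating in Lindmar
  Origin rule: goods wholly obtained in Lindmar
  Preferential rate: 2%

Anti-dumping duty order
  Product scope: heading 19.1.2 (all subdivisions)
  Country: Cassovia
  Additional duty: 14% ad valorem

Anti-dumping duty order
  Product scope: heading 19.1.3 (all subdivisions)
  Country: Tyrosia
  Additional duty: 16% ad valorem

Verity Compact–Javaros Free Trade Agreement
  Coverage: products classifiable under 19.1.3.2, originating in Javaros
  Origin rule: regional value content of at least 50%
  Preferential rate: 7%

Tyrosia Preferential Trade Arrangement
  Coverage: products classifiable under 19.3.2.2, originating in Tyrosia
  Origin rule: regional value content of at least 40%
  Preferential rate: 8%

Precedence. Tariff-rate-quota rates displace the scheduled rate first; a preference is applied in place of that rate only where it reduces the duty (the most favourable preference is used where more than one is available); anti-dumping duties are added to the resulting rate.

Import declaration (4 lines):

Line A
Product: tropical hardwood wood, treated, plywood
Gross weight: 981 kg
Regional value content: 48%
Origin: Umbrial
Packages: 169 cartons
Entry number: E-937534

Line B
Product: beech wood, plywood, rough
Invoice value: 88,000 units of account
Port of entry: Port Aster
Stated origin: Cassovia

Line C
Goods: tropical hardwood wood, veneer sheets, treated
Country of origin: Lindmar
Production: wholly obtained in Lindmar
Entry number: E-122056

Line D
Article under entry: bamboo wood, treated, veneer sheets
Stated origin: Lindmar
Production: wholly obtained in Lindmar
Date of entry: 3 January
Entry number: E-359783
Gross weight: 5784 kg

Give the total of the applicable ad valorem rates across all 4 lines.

61%

Line A: tropical hardwood → 19.1; plywood → 19.1.2; treated → 19.1.2.1. Scheduled 37%. Umbrial agreement on 19.2.2.1: 19.1.2.1 not covered. → 37%.
Line B: beech → 19.2; plywood → 19.2.1; rough → 19.2.1.2. Scheduled 10%. quota on 19.2.1 exhausted → over-quota 16%. → 16%.
Line C: tropical hardwood → 19.1; veneer sheets → 19.1.1; treated → 19.1.1.1. Scheduled 6%. Lindmar agreement on 19.4.2: 19.1.1.1 not covered. → 6%.
Line D: bamboo → 19.4; veneer sheets → 19.4.2; treated → 19.4.2.1. Scheduled 7%. Lindmar agreement on 19.4.2: wholly obtained → 2% available; preferential 2%. → 2%.
Sum: 37% + 16% + 6% + 2% = 61%.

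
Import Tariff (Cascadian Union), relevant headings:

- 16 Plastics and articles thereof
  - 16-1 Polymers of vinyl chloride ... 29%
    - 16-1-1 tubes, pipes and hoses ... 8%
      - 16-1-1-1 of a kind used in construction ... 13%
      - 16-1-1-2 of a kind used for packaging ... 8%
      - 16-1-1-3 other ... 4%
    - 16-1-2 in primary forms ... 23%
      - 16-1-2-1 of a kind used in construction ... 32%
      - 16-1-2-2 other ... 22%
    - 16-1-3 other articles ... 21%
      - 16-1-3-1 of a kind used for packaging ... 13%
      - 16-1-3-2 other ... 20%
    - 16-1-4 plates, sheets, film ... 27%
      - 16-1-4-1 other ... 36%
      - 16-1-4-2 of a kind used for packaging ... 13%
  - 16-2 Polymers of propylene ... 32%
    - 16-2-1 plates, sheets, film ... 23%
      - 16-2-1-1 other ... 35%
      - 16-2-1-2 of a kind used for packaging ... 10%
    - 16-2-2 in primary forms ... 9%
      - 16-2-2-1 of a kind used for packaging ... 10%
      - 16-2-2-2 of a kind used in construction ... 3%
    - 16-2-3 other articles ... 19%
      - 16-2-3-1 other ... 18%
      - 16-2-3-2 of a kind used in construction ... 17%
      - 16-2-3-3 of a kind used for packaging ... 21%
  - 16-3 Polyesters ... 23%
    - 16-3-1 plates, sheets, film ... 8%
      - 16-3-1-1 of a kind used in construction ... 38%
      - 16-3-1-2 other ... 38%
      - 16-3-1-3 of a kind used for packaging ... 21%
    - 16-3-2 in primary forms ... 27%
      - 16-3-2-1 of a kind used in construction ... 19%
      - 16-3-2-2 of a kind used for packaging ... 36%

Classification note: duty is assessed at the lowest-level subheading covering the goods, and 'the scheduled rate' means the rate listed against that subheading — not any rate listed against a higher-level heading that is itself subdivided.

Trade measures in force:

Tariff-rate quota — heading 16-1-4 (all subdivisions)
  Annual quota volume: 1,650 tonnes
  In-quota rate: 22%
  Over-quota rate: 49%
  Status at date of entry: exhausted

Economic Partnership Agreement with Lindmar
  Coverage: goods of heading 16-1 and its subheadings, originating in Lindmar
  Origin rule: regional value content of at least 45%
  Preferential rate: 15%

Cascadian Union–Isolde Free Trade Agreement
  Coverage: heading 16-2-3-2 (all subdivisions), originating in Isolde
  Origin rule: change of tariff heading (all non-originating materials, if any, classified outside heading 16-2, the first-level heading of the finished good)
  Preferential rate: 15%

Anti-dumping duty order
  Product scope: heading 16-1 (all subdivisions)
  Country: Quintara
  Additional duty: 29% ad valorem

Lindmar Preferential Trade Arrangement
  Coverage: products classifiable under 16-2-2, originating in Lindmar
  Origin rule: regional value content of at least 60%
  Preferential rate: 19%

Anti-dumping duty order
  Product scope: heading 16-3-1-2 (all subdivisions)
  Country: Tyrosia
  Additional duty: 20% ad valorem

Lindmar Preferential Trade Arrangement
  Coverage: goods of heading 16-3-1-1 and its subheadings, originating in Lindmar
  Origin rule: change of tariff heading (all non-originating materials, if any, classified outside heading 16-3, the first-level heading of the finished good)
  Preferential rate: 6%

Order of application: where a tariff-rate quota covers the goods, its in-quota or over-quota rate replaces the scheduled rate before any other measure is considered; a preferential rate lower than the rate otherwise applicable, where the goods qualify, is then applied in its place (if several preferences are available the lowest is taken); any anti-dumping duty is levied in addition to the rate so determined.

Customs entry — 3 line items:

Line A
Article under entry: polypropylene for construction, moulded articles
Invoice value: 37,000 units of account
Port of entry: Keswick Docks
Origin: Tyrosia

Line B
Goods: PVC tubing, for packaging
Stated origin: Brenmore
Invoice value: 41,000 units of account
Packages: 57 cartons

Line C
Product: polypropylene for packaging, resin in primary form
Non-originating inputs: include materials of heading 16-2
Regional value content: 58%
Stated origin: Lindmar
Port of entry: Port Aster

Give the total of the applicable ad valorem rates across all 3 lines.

35%

Line A: polypropylene → 16-2; moulded articles → 16-2-3; for construction → 16-2-3-2. Scheduled 17%. No special measure applies. → 17%.
Line B: PVC → 16-1; tubing → 16-1-1; for packaging → 16-1-1-2. Scheduled 8%. No special measure applies. → 8%.
Line C: polypropylene → 16-2; resin in primary form → 16-2-2; for packaging → 16-2-2-1. Scheduled 10%. Lindmar agreement on 16-1: 16-2-2-1 not covered; Lindmar agreement on 16-2-2: RVC < 60%; Lindmar agreement on 16-3-1-1: 16-2-2-1 not covered. → 10%.
Sum: 17% + 8% + 10% = 35%.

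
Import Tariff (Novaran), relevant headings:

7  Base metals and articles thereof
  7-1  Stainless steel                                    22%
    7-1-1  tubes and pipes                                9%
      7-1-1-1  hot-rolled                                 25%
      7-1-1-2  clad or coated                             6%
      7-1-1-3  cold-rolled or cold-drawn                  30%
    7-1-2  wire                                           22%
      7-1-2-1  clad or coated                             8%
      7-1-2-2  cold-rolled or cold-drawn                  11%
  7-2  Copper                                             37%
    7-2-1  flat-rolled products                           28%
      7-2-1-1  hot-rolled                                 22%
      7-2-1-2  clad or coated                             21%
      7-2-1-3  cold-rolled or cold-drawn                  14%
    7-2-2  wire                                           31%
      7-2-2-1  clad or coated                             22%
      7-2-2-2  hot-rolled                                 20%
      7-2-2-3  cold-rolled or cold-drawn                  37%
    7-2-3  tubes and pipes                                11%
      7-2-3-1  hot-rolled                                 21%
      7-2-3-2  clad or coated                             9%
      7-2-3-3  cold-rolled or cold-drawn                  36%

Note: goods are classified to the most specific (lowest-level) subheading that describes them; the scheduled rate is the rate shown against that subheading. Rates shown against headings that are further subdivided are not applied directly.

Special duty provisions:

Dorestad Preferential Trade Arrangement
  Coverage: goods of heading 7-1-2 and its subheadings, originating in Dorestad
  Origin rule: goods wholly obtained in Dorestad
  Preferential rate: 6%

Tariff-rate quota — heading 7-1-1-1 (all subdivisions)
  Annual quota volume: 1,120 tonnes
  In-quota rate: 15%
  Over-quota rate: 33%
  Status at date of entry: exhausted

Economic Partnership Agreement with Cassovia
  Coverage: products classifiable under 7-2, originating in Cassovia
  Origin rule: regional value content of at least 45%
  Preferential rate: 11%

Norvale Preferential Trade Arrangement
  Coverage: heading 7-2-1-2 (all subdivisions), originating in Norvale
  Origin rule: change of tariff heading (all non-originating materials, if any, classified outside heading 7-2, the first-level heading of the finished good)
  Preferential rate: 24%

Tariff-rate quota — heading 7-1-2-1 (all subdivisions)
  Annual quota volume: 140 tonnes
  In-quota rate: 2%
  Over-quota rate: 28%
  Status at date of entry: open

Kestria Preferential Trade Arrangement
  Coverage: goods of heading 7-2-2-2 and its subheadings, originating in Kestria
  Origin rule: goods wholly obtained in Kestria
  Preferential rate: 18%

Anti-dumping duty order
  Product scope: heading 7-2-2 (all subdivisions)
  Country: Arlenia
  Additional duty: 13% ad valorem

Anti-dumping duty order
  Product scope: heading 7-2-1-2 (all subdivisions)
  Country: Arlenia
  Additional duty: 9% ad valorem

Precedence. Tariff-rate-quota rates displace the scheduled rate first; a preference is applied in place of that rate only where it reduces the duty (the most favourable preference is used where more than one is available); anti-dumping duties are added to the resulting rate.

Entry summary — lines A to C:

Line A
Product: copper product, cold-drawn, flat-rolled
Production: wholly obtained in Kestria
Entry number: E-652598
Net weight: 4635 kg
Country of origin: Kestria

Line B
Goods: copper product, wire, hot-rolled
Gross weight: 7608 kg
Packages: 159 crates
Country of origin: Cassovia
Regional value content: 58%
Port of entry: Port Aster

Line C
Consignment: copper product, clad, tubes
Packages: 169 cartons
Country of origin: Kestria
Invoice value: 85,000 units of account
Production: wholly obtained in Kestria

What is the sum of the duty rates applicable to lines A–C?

34%

Line A: copper → 7-2; flat-rolled → 7-2-1; cold-drawn → 7-2-1-3. Scheduled 14%. Kestria agreement on 7-2-2-2: 7-2-1-3 not covered. → 14%.
Line B: copper → 7-2; wire → 7-2-2; hot-rolled → 7-2-2-2. Scheduled 20%. Cassovia agreement on 7-2: RVC ≥ 45% → 11% available; preferential 11%. → 11%.
Line C: copper → 7-2; tubes → 7-2-3; clad → 7-2-3-2. Scheduled 9%. Kestria agreement on 7-2-2-2: 7-2-3-2 not covered. → 9%.
Sum: 14% + 11% + 9% = 34%.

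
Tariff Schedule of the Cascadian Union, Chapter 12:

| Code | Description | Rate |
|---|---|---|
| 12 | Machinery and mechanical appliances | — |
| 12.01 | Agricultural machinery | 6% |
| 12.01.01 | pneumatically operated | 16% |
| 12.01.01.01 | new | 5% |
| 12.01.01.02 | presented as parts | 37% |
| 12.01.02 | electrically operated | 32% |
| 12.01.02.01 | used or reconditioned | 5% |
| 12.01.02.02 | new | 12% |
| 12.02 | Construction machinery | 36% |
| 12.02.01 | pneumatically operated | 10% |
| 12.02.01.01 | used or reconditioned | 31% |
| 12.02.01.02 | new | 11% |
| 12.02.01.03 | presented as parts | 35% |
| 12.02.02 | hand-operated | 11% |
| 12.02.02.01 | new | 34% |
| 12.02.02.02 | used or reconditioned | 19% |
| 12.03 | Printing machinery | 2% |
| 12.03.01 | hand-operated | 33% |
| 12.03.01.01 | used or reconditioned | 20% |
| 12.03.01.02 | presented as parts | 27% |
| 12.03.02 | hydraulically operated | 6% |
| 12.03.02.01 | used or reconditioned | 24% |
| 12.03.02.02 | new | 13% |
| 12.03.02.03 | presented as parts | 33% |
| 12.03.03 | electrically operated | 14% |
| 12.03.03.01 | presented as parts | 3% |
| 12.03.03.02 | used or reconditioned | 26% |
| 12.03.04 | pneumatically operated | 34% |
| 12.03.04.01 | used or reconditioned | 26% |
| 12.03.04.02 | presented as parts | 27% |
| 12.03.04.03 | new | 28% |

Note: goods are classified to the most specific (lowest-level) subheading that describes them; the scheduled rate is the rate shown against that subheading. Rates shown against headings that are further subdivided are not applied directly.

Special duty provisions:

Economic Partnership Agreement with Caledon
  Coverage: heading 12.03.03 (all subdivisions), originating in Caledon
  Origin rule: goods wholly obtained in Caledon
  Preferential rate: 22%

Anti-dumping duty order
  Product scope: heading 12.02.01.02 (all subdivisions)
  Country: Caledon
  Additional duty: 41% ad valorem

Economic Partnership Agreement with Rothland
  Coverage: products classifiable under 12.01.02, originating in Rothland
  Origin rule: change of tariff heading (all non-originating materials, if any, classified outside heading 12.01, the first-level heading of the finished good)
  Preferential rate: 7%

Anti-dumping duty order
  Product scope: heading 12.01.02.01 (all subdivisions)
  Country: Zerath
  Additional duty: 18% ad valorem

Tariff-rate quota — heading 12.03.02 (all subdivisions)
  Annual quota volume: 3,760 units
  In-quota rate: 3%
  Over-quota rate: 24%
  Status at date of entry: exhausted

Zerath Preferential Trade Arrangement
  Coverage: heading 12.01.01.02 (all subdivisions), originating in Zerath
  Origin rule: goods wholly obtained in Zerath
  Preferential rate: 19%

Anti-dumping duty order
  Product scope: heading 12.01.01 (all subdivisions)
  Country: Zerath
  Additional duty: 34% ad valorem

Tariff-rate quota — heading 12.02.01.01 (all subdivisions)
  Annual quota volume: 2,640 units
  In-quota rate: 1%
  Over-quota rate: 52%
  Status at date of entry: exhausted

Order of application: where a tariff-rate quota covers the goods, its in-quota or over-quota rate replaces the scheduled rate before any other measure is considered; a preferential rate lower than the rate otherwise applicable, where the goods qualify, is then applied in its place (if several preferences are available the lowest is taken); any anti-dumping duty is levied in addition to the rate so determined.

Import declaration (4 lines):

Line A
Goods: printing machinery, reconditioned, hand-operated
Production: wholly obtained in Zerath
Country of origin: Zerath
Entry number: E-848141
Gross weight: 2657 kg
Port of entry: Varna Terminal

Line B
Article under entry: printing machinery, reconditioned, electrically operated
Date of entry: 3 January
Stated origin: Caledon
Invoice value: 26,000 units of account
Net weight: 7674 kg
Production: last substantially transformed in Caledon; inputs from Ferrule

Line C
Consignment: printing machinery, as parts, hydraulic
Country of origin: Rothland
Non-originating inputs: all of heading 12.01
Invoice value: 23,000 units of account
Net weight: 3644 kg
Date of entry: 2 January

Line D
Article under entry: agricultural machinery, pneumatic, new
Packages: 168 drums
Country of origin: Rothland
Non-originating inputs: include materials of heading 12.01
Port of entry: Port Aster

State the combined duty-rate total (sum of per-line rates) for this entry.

Line A: printing → 12.03; hand-operated → 12.03.01; reconditioned → 12.03.01.01. Scheduled 20%. Zerath agreement on 12.01.01.02: 12.03.01.01 not covered. → 20%.
Line B: printing → 12.03; electrically operated → 12.03.03; reconditioned → 12.03.03.02. Scheduled 26%. Caledon agreement on 12.03.03: not wholly obtained. → 26%.
Line C: printing → 12.03; hydraulic → 12.03.02; as parts → 12.03.02.03. Scheduled 33%. quota on 12.03.02 exhausted → over-quota 24%; Rothland agreement on 12.01.02: 12.03.02.03 not covered. → 24%.
Line D: agricultural → 12.01; pneumatic → 12.01.01; new → 12.01.01.01. Scheduled 5%. Rothland agreement on 12.01.02: 12.01.01.01 not covered. → 5%.
Sum: 20% + 26% + 24% + 5% = 75%.

75%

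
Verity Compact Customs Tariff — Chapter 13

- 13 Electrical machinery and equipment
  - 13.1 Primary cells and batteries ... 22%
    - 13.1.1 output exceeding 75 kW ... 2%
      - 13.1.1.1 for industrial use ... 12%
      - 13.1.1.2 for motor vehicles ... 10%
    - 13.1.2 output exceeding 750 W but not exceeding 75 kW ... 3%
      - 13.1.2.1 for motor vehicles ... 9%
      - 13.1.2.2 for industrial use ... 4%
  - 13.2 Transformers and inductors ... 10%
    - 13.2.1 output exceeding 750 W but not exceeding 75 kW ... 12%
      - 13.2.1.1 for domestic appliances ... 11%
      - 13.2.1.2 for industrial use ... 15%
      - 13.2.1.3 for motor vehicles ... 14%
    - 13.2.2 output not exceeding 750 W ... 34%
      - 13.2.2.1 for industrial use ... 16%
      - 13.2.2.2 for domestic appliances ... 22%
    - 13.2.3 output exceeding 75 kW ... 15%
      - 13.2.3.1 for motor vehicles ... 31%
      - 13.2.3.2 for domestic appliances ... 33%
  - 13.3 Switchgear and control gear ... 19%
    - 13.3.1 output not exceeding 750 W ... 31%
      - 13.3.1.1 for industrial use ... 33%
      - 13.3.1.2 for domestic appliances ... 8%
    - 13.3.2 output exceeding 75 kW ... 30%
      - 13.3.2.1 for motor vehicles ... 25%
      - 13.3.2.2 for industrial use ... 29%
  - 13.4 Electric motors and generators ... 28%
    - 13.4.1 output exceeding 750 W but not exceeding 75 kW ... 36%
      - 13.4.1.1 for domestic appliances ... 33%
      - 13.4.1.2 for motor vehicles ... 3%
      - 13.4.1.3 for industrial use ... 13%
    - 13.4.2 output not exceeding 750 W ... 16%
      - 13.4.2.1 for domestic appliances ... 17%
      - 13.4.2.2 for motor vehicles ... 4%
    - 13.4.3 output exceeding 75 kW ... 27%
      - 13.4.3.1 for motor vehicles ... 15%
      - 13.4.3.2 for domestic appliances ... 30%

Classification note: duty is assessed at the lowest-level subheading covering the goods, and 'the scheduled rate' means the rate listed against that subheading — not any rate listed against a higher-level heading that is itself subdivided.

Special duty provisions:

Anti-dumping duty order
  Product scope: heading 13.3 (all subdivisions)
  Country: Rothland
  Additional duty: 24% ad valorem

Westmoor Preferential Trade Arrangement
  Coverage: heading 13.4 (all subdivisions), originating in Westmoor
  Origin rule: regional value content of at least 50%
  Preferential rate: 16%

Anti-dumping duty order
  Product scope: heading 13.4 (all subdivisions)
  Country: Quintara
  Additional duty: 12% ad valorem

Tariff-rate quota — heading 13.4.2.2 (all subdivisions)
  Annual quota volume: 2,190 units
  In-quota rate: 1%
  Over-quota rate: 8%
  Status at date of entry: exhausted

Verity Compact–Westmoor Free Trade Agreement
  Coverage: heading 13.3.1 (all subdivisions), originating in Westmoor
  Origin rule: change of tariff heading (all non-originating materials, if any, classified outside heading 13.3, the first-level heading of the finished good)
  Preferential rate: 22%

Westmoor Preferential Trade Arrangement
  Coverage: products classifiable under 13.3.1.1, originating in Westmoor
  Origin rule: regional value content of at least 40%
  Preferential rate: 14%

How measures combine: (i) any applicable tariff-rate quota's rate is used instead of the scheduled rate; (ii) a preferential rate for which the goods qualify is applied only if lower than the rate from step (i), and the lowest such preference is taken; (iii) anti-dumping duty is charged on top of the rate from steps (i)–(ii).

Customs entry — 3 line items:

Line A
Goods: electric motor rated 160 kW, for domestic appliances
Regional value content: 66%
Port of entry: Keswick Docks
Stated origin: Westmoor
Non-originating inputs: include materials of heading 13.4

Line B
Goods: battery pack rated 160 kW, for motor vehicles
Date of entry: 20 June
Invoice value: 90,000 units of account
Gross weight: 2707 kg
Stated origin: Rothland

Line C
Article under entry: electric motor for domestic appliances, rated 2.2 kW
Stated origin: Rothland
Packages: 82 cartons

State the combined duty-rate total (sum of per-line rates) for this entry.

Line A: electric motor → 13.4; rated 160 kW → 13.4.3; for domestic appliances → 13.4.3.2. Scheduled 30%. Westmoor agreement on 13.4: RVC ≥ 50% → 16% available; Westmoor agreement on 13.3.1: 13.4.3.2 not covered; Westmoor agreement on 13.3.1.1: 13.4.3.2 not covered; preferential 16%. → 16%.
Line B: battery pack → 13.1; rated 160 kW → 13.1.1; for motor vehicles → 13.1.1.2. Scheduled 10%. No special measure applies. → 10%.
Line C: electric motor → 13.4; rated 2.2 kW → 13.4.1; for domestic appliances → 13.4.1.1. Scheduled 33%. No special measure applies. → 33%.
Sum: 16% + 10% + 33% = 59%.

59%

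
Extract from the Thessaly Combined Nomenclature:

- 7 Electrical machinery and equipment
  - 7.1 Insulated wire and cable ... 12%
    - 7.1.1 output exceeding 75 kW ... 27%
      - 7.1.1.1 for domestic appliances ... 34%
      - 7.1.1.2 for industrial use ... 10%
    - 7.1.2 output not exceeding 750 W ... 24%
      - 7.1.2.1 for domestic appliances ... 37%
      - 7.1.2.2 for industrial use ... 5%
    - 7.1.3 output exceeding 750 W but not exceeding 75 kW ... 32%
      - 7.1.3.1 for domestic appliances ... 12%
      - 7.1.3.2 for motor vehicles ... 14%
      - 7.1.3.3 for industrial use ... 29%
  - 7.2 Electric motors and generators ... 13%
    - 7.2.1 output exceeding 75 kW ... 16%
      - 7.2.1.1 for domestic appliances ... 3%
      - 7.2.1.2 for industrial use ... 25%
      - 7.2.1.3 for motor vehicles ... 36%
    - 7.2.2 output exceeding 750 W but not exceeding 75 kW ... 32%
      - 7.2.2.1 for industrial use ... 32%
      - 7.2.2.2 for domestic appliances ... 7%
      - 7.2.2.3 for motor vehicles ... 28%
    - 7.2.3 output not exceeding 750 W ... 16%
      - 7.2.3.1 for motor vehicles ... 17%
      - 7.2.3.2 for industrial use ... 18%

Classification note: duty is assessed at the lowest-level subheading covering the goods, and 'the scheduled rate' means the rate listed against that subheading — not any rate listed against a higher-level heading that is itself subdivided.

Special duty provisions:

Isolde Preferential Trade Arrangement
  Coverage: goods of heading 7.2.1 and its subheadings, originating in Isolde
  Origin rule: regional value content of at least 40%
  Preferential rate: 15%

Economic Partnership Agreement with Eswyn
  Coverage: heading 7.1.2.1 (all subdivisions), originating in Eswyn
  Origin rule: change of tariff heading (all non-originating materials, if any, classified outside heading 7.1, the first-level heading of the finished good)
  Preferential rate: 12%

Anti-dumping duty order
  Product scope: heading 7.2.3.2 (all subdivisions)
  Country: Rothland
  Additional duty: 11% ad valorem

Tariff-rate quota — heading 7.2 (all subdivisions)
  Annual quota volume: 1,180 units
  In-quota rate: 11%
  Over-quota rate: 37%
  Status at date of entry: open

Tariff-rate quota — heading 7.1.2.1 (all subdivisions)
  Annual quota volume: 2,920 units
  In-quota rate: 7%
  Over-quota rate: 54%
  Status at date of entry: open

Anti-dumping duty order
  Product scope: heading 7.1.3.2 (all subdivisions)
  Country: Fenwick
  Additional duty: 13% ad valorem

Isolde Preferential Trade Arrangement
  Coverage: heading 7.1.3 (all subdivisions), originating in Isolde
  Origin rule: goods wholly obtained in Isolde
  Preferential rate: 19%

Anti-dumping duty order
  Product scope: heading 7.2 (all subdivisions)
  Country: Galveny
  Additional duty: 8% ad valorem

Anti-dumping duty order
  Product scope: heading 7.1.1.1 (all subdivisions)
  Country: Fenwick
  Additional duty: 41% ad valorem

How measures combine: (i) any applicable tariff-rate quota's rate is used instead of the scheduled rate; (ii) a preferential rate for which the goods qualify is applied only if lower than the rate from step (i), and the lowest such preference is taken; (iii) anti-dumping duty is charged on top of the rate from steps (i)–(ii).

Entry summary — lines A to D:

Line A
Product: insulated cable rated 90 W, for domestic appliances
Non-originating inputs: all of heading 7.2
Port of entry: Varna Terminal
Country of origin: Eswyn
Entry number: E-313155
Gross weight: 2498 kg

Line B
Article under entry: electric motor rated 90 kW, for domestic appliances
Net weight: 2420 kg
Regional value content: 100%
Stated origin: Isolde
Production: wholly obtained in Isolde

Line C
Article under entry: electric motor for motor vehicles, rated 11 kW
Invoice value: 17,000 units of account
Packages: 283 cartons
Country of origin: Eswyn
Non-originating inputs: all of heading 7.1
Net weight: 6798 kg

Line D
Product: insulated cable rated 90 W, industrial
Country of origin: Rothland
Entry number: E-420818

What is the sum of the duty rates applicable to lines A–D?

34%

Line A: insulated cable → 7.1; rated 90 W → 7.1.2; for domestic appliances → 7.1.2.1. Scheduled 37%. quota on 7.1.2.1 open → in-quota 7%; Eswyn agreement on 7.1.2.1: CTH met → 12% available; preference 12% not lower than 7% → no reduction. → 7%.
Line B: electric motor → 7.2; rated 90 kW → 7.2.1; for domestic appliances → 7.2.1.1. Scheduled 3%. quota on 7.2 open → in-quota 11%; Isolde agreement on 7.2.1: RVC ≥ 40% → 15% available; Isolde agreement on 7.1.3: 7.2.1.1 not covered; preference 15% not lower than 11% → no reduction. → 11%.
Line C: electric motor → 7.2; rated 11 kW → 7.2.2; for motor vehicles → 7.2.2.3. Scheduled 28%. quota on 7.2 open → in-quota 11%; Eswyn agreement on 7.1.2.1: 7.2.2.3 not covered. → 11%.
Line D: insulated cable → 7.1; rated 90 W → 7.1.2; industrial → 7.1.2.2. Scheduled 5%. No special measure applies. → 5%.
Sum: 7% + 11% + 11% + 5% = 34%.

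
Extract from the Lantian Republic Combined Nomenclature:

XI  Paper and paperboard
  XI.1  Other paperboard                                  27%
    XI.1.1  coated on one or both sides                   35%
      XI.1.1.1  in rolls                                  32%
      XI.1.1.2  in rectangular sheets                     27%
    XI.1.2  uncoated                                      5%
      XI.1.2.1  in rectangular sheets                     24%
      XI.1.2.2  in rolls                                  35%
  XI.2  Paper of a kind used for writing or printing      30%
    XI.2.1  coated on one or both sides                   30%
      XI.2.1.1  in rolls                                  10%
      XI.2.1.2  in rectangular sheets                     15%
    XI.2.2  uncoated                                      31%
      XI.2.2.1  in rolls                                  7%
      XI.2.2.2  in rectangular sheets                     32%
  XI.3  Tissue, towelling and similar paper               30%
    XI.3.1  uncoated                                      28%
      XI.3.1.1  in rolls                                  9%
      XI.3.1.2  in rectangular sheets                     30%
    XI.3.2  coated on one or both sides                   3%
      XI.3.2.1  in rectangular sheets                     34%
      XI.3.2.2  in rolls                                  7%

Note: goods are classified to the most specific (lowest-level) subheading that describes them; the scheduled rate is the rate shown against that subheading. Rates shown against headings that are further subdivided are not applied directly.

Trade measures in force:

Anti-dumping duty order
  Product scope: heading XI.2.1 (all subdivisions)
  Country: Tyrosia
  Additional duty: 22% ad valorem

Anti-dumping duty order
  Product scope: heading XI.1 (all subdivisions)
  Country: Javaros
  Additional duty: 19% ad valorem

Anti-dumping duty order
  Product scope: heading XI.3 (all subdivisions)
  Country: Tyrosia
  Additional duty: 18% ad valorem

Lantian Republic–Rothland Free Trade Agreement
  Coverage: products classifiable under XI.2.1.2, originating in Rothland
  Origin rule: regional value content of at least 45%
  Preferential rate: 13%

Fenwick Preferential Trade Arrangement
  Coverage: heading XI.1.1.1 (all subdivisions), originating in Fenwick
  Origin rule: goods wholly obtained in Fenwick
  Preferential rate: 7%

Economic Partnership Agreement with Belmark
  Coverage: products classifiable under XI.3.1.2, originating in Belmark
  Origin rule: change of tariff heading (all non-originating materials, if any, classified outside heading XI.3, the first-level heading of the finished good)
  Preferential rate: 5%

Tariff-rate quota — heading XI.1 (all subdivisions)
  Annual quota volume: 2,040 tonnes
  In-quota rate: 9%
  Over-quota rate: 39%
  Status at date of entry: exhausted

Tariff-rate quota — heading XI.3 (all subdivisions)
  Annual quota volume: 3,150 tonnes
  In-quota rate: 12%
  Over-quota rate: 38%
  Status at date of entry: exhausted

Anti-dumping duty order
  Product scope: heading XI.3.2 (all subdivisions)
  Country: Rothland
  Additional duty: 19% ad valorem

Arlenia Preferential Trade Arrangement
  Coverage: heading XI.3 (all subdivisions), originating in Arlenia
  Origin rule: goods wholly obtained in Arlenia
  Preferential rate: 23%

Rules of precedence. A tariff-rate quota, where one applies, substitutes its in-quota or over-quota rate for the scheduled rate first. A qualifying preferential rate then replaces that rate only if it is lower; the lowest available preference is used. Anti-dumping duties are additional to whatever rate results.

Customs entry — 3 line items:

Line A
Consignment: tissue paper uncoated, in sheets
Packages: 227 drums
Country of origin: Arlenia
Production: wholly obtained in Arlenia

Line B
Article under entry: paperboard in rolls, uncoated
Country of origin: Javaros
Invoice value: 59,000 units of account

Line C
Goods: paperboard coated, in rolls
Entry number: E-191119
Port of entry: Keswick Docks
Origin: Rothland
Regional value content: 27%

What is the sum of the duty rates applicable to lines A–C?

Line A: tissue paper → XI.3; uncoated → XI.3.1; in sheets → XI.3.1.2. Scheduled 30%. quota on XI.3 exhausted → over-quota 38%; Arlenia agreement on XI.3: wholly obtained → 23% available; preferential 23%. → 23%.
Line B: paperboard → XI.1; uncoated → XI.1.2; in rolls → XI.1.2.2. Scheduled 35%. quota on XI.1 exhausted → over-quota 39%; anti-dumping (Javaros, XI.1): +19%; total 39% + 19% = 58%. → 58%.
Line C: paperboard → XI.1; coated → XI.1.1; in rolls → XI.1.1.1. Scheduled 32%. quota on XI.1 exhausted → over-quota 39%; Rothland agreement on XI.2.1.2: XI.1.1.1 not covered. → 39%.
Sum: 23% + 58% + 39% = 120%.

120%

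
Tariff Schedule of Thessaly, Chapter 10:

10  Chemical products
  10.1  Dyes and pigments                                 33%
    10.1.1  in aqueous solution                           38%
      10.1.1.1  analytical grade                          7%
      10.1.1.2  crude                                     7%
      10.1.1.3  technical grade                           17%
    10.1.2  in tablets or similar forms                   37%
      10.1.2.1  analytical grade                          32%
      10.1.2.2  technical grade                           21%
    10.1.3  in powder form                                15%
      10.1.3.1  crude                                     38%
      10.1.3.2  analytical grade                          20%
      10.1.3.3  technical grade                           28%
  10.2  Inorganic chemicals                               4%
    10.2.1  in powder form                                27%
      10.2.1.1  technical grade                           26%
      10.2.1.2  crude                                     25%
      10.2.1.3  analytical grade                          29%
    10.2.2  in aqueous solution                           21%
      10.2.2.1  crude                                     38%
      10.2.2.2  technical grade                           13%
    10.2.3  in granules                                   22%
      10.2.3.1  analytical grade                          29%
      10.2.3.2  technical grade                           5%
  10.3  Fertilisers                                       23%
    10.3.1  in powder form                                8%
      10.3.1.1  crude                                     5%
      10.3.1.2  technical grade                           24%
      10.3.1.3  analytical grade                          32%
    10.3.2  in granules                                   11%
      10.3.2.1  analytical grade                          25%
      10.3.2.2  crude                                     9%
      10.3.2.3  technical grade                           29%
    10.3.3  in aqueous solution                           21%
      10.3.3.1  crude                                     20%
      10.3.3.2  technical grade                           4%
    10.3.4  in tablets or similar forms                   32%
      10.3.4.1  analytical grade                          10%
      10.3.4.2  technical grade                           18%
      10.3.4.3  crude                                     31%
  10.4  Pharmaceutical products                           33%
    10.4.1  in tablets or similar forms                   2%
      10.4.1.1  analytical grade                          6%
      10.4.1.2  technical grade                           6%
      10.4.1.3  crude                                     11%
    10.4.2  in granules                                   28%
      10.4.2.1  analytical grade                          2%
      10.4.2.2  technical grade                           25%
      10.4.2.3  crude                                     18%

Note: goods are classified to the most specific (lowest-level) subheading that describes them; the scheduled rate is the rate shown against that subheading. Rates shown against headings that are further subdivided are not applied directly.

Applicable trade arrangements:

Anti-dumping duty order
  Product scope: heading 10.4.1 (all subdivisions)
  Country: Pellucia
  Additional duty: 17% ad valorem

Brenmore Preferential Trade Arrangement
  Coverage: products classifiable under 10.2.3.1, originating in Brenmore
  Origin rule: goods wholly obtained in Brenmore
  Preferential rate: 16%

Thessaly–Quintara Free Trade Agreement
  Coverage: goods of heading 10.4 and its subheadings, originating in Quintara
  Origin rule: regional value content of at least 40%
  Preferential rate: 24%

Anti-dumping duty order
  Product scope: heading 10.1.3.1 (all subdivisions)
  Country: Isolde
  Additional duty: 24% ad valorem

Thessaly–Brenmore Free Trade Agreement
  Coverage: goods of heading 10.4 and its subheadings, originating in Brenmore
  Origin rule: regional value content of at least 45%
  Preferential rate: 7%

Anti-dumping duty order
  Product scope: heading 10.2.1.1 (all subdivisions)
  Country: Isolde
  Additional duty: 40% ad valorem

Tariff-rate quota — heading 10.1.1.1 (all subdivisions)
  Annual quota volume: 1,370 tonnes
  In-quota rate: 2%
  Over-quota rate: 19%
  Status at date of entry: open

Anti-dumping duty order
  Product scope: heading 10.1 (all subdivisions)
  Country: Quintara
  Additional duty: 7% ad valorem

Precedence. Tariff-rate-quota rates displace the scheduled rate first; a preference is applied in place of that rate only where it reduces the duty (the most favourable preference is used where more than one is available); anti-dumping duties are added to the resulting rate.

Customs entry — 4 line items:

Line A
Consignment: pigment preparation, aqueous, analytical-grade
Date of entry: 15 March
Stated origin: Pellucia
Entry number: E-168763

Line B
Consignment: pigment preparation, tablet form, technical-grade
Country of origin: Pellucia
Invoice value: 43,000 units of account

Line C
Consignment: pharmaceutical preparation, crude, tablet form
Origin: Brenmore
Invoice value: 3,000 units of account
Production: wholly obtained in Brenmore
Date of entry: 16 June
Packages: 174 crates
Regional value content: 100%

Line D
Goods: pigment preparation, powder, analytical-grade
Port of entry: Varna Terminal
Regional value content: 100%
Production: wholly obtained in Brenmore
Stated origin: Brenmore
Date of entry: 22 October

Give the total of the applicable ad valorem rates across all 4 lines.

Line A: pigment → 10.1; aqueous → 10.1.1; analytical-grade → 10.1.1.1. Scheduled 7%. quota on 10.1.1.1 open → in-quota 2%. → 2%.
Line B: pigment → 10.1; tablet form → 10.1.2; technical-grade → 10.1.2.2. Scheduled 21%. No special measure applies. → 21%.
Line C: pharmaceutical → 10.4; tablet form → 10.4.1; crude → 10.4.1.3. Scheduled 11%. Brenmore agreement on 10.2.3.1: 10.4.1.3 not covered; Brenmore agreement on 10.4: RVC ≥ 45% → 7% available; preferential 7%. → 7%.
Line D: pigment → 10.1; powder → 10.1.3; analytical-grade → 10.1.3.2. Scheduled 20%. Brenmore agreement on 10.2.3.1: 10.1.3.2 not covered; Brenmore agreement on 10.4: 10.1.3.2 not covered. → 20%.
Sum: 2% + 21% + 7% + 20% = 50%.

50%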